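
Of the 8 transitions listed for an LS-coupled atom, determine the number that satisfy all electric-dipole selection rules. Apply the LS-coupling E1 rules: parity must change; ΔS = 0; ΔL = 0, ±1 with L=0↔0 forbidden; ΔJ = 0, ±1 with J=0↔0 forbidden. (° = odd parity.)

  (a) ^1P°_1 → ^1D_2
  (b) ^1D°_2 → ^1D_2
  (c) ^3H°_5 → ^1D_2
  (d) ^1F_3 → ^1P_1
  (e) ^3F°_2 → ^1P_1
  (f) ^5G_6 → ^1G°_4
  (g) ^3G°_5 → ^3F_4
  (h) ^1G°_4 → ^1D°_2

(a) allowed
(b) allowed
(c) forbidden (ΔS, ΔL, ΔJ fail)
(d) forbidden (parity, ΔL, ΔJ fail)
(e) forbidden (ΔS, ΔL fail)
(f) forbidden (ΔS, ΔJ fail)
(g) allowed
(h) forbidden (parity, ΔL, ΔJ fail)
Total allowed: 3 of 8.

3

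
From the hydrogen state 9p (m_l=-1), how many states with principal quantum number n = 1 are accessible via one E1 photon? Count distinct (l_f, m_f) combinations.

1

E1 requires Δl = ±1, so l_f ∈ {0, 2}; with 0 ≤ l_f ≤ n_f−1 = 0, the allowed l_f values are {0}.
For l_f = 0: m_f ∈ {m_i−1, m_i, m_i+1} ∩ [−0, 0] = {0} → 1 state.
Total: 1.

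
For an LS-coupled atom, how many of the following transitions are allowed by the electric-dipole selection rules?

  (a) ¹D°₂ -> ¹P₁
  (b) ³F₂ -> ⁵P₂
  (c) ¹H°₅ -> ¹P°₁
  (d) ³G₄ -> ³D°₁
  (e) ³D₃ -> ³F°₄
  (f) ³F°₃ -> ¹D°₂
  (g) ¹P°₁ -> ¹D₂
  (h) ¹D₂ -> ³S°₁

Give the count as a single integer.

(a) allowed
(b) forbidden (parity, ΔS, ΔL fail)
(c) forbidden (parity, ΔL, ΔJ fail)
(d) forbidden (ΔL, ΔJ fail)
(e) allowed
(f) forbidden (parity, ΔS fail)
(g) allowed
(h) forbidden (ΔS, ΔL fail)
Total allowed: 3 of 8.

3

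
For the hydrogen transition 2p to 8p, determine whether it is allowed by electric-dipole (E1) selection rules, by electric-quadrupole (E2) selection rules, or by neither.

E2

Δl = 1 − 1 = +0; l_i + l_f = 2.
E1 (Δl = ±1): not satisfied.
E2 (Δl = 0,±2, l_i+l_f ≥ 2): satisfied.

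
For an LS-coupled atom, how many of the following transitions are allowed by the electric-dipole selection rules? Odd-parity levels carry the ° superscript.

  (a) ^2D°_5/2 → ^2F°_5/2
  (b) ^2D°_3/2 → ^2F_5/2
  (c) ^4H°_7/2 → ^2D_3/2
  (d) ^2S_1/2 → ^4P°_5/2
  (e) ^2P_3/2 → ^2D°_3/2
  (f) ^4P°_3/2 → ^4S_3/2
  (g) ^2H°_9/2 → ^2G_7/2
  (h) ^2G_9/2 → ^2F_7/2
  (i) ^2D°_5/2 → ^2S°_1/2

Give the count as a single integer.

4

(a) forbidden (parity fails)
(b) allowed
(c) forbidden (ΔS, ΔL, ΔJ fail)
(d) forbidden (ΔS, ΔJ fail)
(e) allowed
(f) allowed
(g) allowed
(h) forbidden (parity fails)
(i) forbidden (parity, ΔL, ΔJ fail)
Total allowed: 4 of 9.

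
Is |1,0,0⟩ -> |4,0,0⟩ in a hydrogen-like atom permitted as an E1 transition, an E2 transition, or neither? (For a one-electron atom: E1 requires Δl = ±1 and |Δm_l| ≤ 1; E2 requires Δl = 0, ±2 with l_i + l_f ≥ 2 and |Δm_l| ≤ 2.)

Δl = 0 − 0 = +0; l_i + l_f = 0.
Δm_l = +0.
E1 (Δl = ±1, |Δm_l| ≤ 1): not satisfied.
E2 (Δl = 0,±2, l_i+l_f ≥ 2, |Δm_l| ≤ 2): not satisfied.

neither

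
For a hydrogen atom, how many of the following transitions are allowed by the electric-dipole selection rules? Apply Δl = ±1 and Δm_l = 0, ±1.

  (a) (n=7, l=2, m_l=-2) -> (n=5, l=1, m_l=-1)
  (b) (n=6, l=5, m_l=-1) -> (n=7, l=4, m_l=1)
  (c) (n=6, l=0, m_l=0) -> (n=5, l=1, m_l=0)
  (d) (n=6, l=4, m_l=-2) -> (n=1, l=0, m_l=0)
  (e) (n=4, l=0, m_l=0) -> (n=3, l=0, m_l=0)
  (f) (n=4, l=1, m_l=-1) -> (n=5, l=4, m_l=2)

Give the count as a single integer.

(a) allowed
(b) forbidden — Δm_l = +2 (E1 requires Δm_l = 0, ±1)
(c) allowed
(d) forbidden — Δl = -4 (E1 requires Δl = ±1); Δm_l = +2 (E1 requires Δm_l = 0, ±1)
(e) forbidden — Δl = +0 (E1 requires Δl = ±1)
(f) forbidden — Δl = +3 (E1 requires Δl = ±1); Δm_l = +3 (E1 requires Δm_l = 0, ±1)
Total allowed: 2 of 6.

2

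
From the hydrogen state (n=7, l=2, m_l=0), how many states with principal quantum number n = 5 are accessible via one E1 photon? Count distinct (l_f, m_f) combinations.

E1 requires Δl = ±1, so l_f ∈ {1, 3}; with 0 ≤ l_f ≤ n_f−1 = 4, the allowed l_f values are {1, 3}.
For l_f = 1: m_f ∈ {m_i−1, m_i, m_i+1} ∩ [−1, 1] = {-1, 0, 1} → 3 states.
For l_f = 3: m_f ∈ {m_i−1, m_i, m_i+1} ∩ [−3, 3] = {-1, 0, 1} → 3 states.
Total: 6.

6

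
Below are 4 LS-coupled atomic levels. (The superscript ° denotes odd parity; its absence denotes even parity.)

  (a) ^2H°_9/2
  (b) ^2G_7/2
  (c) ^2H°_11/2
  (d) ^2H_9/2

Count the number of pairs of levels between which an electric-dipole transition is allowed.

3

(a)–(b): allowed.
(a)–(c): forbidden (parity).
(a)–(d): allowed.
(b)–(c): forbidden (ΔJ).
(b)–(d): forbidden (parity).
(c)–(d): allowed.
Allowed pairs: 3 of 6.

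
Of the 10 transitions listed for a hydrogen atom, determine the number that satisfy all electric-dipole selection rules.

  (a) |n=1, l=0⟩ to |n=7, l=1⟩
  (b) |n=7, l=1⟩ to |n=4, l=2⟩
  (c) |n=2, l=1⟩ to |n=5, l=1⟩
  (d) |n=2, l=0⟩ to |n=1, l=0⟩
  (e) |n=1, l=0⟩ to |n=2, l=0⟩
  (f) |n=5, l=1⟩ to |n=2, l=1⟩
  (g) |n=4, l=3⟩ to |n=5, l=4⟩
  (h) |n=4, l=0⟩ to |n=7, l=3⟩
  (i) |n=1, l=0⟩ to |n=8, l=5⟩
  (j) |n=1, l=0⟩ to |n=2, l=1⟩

4

(a) allowed
(b) allowed
(c) forbidden — Δl = +0 (E1 requires Δl = ±1)
(d) forbidden — Δl = +0 (E1 requires Δl = ±1)
(e) forbidden — Δl = +0 (E1 requires Δl = ±1)
(f) forbidden — Δl = +0 (E1 requires Δl = ±1)
(g) allowed
(h) forbidden — Δl = +3 (E1 requires Δl = ±1)
(i) forbidden — Δl = +5 (E1 requires Δl = ±1)
(j) allowed
Total allowed: 4 of 10.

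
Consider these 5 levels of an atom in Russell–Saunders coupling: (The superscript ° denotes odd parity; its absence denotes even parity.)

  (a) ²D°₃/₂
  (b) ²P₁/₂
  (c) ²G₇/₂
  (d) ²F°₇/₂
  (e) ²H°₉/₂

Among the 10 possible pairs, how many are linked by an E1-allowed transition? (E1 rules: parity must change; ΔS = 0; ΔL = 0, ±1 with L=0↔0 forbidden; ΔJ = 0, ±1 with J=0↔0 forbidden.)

3

(a)–(b): allowed.
(a)–(c): forbidden (ΔL, ΔJ).
(a)–(d): forbidden (parity, ΔJ).
(a)–(e): forbidden (parity, ΔL, ΔJ).
(b)–(c): forbidden (parity, ΔL, ΔJ).
(b)–(d): forbidden (ΔL, ΔJ).
(b)–(e): forbidden (ΔL, ΔJ).
(c)–(d): allowed.
(c)–(e): allowed.
(d)–(e): forbidden (parity, ΔL).
Allowed pairs: 3 of 10.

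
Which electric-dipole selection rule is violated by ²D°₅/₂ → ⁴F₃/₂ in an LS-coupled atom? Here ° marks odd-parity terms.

the ΔS = 0 rule

Parity must change: odd → even — satisfied.
ΔS = 0: S: 1/2 → 3/2 — violated.
ΔL = 0, ±1 (not L=0↔0): L: 2 → 3, ΔL = +1 — satisfied.
ΔJ = 0, ±1 (not J=0↔0): J: 5/2 → 3/2, ΔJ = -1 — satisfied.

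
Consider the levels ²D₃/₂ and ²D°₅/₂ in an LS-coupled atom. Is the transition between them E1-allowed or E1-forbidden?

allowed

Parity must change: even → odd — ok.
ΔS = 0: S: 1/2 → 1/2 — ok.
ΔL = 0, ±1 (not L=0↔0): L: 2 → 2, ΔL = +0 — ok.
ΔJ = 0, ±1 (not J=0↔0): J: 3/2 → 5/2, ΔJ = +1 — ok.
All four E1 rules are satisfied.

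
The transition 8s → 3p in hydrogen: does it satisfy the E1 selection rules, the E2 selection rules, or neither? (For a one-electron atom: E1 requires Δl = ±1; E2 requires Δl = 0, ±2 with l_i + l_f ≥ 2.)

E1

Δl = 1 − 0 = +1; l_i + l_f = 1.
E1 (Δl = ±1): satisfied.
E2 (Δl = 0,±2, l_i+l_f ≥ 2): not satisfied.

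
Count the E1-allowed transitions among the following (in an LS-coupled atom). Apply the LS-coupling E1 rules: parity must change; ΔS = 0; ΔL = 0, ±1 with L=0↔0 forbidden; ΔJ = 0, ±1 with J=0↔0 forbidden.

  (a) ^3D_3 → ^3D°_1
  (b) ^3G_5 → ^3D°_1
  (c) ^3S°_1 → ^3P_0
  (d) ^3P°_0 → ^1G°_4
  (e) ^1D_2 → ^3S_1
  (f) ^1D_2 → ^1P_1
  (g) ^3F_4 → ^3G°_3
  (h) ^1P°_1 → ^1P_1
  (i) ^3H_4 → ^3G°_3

4

(a) forbidden (ΔJ fails)
(b) forbidden (ΔL, ΔJ fail)
(c) allowed
(d) forbidden (parity, ΔS, ΔL, ΔJ fail)
(e) forbidden (parity, ΔS, ΔL fail)
(f) forbidden (parity fails)
(g) allowed
(h) allowed
(i) allowed
Total allowed: 4 of 9.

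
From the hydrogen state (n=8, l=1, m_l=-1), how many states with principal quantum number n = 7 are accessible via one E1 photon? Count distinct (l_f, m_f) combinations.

4

E1 requires Δl = ±1, so l_f ∈ {0, 2}; with 0 ≤ l_f ≤ n_f−1 = 6, the allowed l_f values are {0, 2}.
For l_f = 0: m_f ∈ {m_i−1, m_i, m_i+1} ∩ [−0, 0] = {0} → 1 state.
For l_f = 2: m_f ∈ {m_i−1, m_i, m_i+1} ∩ [−2, 2] = {-2, -1, 0} → 3 states.
Total: 4.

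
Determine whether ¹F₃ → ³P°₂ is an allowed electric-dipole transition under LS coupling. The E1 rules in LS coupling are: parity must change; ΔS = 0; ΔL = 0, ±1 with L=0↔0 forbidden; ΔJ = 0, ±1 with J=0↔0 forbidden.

Reading off the term symbols: S 0→1, L 3→1, J 3→2, parity even→odd.
ΔJ = 0, ±1 (not J=0↔0): J: 3 → 2, ΔJ = -1 — ok.
ΔL = 0, ±1 (not L=0↔0): L: 3 → 1, ΔL = -2 — fails.
Parity must change: even → odd — ok.
ΔS = 0: S: 0 → 1 — fails.
Rule(s) violated: ΔS, ΔL.

forbidden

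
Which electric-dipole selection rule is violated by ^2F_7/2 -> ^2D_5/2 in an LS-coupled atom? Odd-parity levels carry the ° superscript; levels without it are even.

parity

Reading off the term symbols: S 1/2→1/2, L 3→2, J 7/2→5/2, parity even→even.
Parity must change: even → even — violated.
ΔS = 0: S: 1/2 → 1/2 — satisfied.
ΔL = 0, ±1 (not L=0↔0): L: 3 → 2, ΔL = -1 — satisfied.
ΔJ = 0, ±1 (not J=0↔0): J: 7/2 → 5/2, ΔJ = -1 — satisfied.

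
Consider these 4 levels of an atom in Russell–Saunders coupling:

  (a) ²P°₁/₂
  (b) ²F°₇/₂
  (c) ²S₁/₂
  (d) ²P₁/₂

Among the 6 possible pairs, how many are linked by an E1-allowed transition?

2

(a)–(b): forbidden (parity, ΔL, ΔJ).
(a)–(c): allowed.
(a)–(d): allowed.
(b)–(c): forbidden (ΔL, ΔJ).
(b)–(d): forbidden (ΔL, ΔJ).
(c)–(d): forbidden (parity).
Allowed pairs: 2 of 6.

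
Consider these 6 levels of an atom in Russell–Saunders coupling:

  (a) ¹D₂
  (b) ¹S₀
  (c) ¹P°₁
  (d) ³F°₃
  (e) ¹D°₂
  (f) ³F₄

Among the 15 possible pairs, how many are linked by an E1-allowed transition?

4

(a)–(b): forbidden (parity, ΔL, ΔJ).
(a)–(c): allowed.
(a)–(d): forbidden (ΔS).
(a)–(e): allowed.
(a)–(f): forbidden (parity, ΔS, ΔJ).
(b)–(c): allowed.
(b)–(d): forbidden (ΔS, ΔL, ΔJ).
(b)–(e): forbidden (ΔL, ΔJ).
(b)–(f): forbidden (parity, ΔS, ΔL, ΔJ).
(c)–(d): forbidden (parity, ΔS, ΔL, ΔJ).
(c)–(e): forbidden (parity).
(c)–(f): forbidden (ΔS, ΔL, ΔJ).
(d)–(e): forbidden (parity, ΔS).
(d)–(f): allowed.
(e)–(f): forbidden (ΔS, ΔJ).
Allowed pairs: 4 of 15.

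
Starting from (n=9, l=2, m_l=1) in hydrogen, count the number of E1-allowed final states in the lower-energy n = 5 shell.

E1 requires Δl = ±1, so l_f ∈ {1, 3}; with 0 ≤ l_f ≤ n_f−1 = 4, the allowed l_f values are {1, 3}.
For l_f = 1: m_f ∈ {m_i−1, m_i, m_i+1} ∩ [−1, 1] = {0, 1} → 2 states.
For l_f = 3: m_f ∈ {m_i−1, m_i, m_i+1} ∩ [−3, 3] = {0, 1, 2} → 3 states.
Total: 5.

5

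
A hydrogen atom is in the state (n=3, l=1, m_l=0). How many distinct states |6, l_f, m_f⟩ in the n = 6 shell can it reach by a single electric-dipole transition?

4

E1 requires Δl = ±1, so l_f ∈ {0, 2}; with 0 ≤ l_f ≤ n_f−1 = 5, the allowed l_f values are {0, 2}.
For l_f = 0: m_f ∈ {m_i−1, m_i, m_i+1} ∩ [−0, 0] = {0} → 1 state.
For l_f = 2: m_f ∈ {m_i−1, m_i, m_i+1} ∩ [−2, 2] = {-1, 0, 1} → 3 states.
Total: 4.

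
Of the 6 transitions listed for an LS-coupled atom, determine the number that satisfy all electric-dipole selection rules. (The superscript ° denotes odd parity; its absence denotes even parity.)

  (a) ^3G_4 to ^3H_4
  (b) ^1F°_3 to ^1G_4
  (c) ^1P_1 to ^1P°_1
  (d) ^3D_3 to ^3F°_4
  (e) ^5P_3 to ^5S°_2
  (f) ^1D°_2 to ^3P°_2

(a) forbidden (parity fails)
(b) allowed
(c) allowed
(d) allowed
(e) allowed
(f) forbidden (parity, ΔS fail)
Total allowed: 4 of 6.

4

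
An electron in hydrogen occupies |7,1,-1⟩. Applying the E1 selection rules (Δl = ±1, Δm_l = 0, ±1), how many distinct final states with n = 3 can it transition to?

4

E1 requires Δl = ±1, so l_f ∈ {0, 2}; with 0 ≤ l_f ≤ n_f−1 = 2, the allowed l_f values are {0, 2}.
For l_f = 0: m_f ∈ {m_i−1, m_i, m_i+1} ∩ [−0, 0] = {0} → 1 state.
For l_f = 2: m_f ∈ {m_i−1, m_i, m_i+1} ∩ [−2, 2] = {-2, -1, 0} → 3 states.
Total: 4.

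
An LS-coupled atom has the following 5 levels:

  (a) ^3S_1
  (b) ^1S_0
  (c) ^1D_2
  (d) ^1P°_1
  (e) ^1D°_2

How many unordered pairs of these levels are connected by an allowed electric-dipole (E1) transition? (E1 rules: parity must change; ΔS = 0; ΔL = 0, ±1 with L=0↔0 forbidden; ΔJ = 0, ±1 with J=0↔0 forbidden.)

(a)–(b): forbidden (parity, ΔS, ΔL).
(a)–(c): forbidden (parity, ΔS, ΔL).
(a)–(d): forbidden (ΔS).
(a)–(e): forbidden (ΔS, ΔL).
(b)–(c): forbidden (parity, ΔL, ΔJ).
(b)–(d): allowed.
(b)–(e): forbidden (ΔL, ΔJ).
(c)–(d): allowed.
(c)–(e): allowed.
(d)–(e): forbidden (parity).
Allowed pairs: 3 of 10.

3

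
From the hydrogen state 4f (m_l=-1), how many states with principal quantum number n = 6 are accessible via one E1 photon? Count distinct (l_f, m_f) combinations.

E1 requires Δl = ±1, so l_f ∈ {2, 4}; with 0 ≤ l_f ≤ n_f−1 = 5, the allowed l_f values are {2, 4}.
For l_f = 2: m_f ∈ {m_i−1, m_i, m_i+1} ∩ [−2, 2] = {-2, -1, 0} → 3 states.
For l_f = 4: m_f ∈ {m_i−1, m_i, m_i+1} ∩ [−4, 4] = {-2, -1, 0} → 3 states.
Total: 6.

6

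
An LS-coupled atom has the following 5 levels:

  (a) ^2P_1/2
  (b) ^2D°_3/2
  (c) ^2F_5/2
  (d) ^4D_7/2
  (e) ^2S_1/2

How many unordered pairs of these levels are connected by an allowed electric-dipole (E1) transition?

2

(a)–(b): allowed.
(a)–(c): forbidden (parity, ΔL, ΔJ).
(a)–(d): forbidden (parity, ΔS, ΔJ).
(a)–(e): forbidden (parity).
(b)–(c): allowed.
(b)–(d): forbidden (ΔS, ΔJ).
(b)–(e): forbidden (ΔL).
(c)–(d): forbidden (parity, ΔS).
(c)–(e): forbidden (parity, ΔL, ΔJ).
(d)–(e): forbidden (parity, ΔS, ΔL, ΔJ).
Allowed pairs: 2 of 10.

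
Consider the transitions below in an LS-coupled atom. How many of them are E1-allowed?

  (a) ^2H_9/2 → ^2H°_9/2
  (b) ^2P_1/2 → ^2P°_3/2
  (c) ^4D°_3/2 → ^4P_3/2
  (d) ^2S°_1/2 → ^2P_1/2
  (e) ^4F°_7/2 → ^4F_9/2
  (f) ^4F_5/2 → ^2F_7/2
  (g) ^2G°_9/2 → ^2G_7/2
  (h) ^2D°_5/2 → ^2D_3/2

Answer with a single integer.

7

(a) allowed
(b) allowed
(c) allowed
(d) allowed
(e) allowed
(f) forbidden (parity, ΔS fail)
(g) allowed
(h) allowed
Total allowed: 7 of 8.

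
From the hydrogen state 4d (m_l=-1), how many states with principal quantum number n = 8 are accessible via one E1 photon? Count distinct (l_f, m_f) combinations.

5

E1 requires Δl = ±1, so l_f ∈ {1, 3}; with 0 ≤ l_f ≤ n_f−1 = 7, the allowed l_f values are {1, 3}.
For l_f = 1: m_f ∈ {m_i−1, m_i, m_i+1} ∩ [−1, 1] = {-1, 0} → 2 states.
For l_f = 3: m_f ∈ {m_i−1, m_i, m_i+1} ∩ [−3, 3] = {-2, -1, 0} → 3 states.
Total: 5.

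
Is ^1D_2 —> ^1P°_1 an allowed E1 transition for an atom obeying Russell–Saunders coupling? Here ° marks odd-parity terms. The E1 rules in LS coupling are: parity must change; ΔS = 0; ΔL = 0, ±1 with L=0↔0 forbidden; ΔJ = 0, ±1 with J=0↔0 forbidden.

Parity must change: even → odd — ok.
ΔS = 0: S: 0 → 0 — ok.
ΔL = 0, ±1 (not L=0↔0): L: 2 → 1, ΔL = -1 — ok.
ΔJ = 0, ±1 (not J=0↔0): J: 2 → 1, ΔJ = -1 — ok.
All four E1 rules are satisfied.

allowed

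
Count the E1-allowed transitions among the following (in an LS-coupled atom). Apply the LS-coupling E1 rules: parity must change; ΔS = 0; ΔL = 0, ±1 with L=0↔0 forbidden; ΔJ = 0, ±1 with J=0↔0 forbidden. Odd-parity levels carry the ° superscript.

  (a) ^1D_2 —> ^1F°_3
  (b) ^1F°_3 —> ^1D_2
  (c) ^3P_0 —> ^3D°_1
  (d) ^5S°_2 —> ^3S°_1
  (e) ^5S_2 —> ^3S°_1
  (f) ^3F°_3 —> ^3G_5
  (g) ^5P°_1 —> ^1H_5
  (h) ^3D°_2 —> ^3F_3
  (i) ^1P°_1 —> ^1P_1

(a) allowed
(b) allowed
(c) allowed
(d) forbidden (parity, ΔS, ΔL fail)
(e) forbidden (ΔS, ΔL fail)
(f) forbidden (ΔJ fails)
(g) forbidden (ΔS, ΔL, ΔJ fail)
(h) allowed
(i) allowed
Total allowed: 5 of 9.

5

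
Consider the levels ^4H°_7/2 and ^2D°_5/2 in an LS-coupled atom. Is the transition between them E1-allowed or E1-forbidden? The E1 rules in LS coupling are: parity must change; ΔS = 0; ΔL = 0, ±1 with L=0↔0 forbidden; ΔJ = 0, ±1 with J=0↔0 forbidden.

ΔJ = 0, ±1 (not J=0↔0): J: 7/2 → 5/2, ΔJ = -1 — ok.
ΔL = 0, ±1 (not L=0↔0): L: 5 → 2, ΔL = -3 — fails.
Parity must change: odd → odd — fails.
ΔS = 0: S: 3/2 → 1/2 — fails.
Rule(s) violated: parity, ΔS, ΔL.

forbidden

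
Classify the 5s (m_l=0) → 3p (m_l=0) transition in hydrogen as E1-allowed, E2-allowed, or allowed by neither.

Δl = 1 − 0 = +1; l_i + l_f = 1.
Δm_l = +0.
E1 (Δl = ±1, |Δm_l| ≤ 1): satisfied.
E2 (Δl = 0,±2, l_i+l_f ≥ 2, |Δm_l| ≤ 2): not satisfied.

E1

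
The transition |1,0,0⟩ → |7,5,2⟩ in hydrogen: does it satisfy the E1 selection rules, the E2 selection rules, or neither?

Δl = 5 − 0 = +5; l_i + l_f = 5.
Δm_l = +2.
E1 (Δl = ±1, |Δm_l| ≤ 1): not satisfied.
E2 (Δl = 0,±2, l_i+l_f ≥ 2, |Δm_l| ≤ 2): not satisfied.

neither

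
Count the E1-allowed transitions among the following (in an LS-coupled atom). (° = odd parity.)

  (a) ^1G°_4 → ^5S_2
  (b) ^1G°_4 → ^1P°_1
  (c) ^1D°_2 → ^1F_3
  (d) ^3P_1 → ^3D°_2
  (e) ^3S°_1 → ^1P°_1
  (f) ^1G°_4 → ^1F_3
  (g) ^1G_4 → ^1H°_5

(a) forbidden (ΔS, ΔL, ΔJ fail)
(b) forbidden (parity, ΔL, ΔJ fail)
(c) allowed
(d) allowed
(e) forbidden (parity, ΔS fail)
(f) allowed
(g) allowed
Total allowed: 4 of 7.

4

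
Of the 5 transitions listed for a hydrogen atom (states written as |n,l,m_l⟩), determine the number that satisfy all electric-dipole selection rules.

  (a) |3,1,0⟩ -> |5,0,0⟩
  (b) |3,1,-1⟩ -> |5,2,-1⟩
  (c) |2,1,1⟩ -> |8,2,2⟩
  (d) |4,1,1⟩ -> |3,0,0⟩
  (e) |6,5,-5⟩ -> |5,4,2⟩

4

(a) allowed
(b) allowed
(c) allowed
(d) allowed
(e) forbidden — Δm_l = +7 (E1 requires Δm_l = 0, ±1)
Total allowed: 4 of 5.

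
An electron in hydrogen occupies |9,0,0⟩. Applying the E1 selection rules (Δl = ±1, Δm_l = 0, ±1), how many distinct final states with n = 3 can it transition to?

3

E1 requires Δl = ±1, so l_f ∈ {-1, 1}; with 0 ≤ l_f ≤ n_f−1 = 2, the allowed l_f values are {1}.
For l_f = 1: m_f ∈ {m_i−1, m_i, m_i+1} ∩ [−1, 1] = {-1, 0, 1} → 3 states.
Total: 3.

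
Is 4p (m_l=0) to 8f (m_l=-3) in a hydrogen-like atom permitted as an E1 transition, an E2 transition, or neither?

Δl = 3 − 1 = +2; l_i + l_f = 4.
Δm_l = -3.
E1 (Δl = ±1, |Δm_l| ≤ 1): not satisfied.
E2 (Δl = 0,±2, l_i+l_f ≥ 2, |Δm_l| ≤ 2): not satisfied.

neither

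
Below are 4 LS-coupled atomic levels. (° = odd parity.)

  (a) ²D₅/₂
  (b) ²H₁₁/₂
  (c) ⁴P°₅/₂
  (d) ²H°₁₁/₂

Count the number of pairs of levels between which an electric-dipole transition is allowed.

(a)–(b): forbidden (parity, ΔL, ΔJ).
(a)–(c): forbidden (ΔS).
(a)–(d): forbidden (ΔL, ΔJ).
(b)–(c): forbidden (ΔS, ΔL, ΔJ).
(b)–(d): allowed.
(c)–(d): forbidden (parity, ΔS, ΔL, ΔJ).
Allowed pairs: 1 of 6.

1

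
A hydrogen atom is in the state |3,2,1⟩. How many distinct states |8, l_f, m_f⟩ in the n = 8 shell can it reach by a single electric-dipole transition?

5

E1 requires Δl = ±1, so l_f ∈ {1, 3}; with 0 ≤ l_f ≤ n_f−1 = 7, the allowed l_f values are {1, 3}.
For l_f = 1: m_f ∈ {m_i−1, m_i, m_i+1} ∩ [−1, 1] = {0, 1} → 2 states.
For l_f = 3: m_f ∈ {m_i−1, m_i, m_i+1} ∩ [−3, 3] = {0, 1, 2} → 3 states.
Total: 5.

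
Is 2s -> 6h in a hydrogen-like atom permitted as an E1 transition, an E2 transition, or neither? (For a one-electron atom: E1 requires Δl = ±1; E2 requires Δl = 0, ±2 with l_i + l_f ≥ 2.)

Δl = 5 − 0 = +5; l_i + l_f = 5.
E1 (Δl = ±1): not satisfied.
E2 (Δl = 0,±2, l_i+l_f ≥ 2): not satisfied.

neither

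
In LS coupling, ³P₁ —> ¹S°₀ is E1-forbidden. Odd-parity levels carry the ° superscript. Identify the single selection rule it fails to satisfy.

Initial level: S=1, L=1, J=1, parity even. Final level: S=0, L=0, J=0, parity odd.
ΔS = 0: S: 1 → 0 — fails.
ΔL = 0, ±1 (not L=0↔0): L: 1 → 0, ΔL = -1 — passes.
Parity must change: even → odd — passes.
ΔJ = 0, ±1 (not J=0↔0): J: 1 → 0, ΔJ = -1 — passes.

the ΔS = 0 rule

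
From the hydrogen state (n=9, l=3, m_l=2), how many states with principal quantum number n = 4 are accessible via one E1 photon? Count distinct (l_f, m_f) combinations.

E1 requires Δl = ±1, so l_f ∈ {2, 4}; with 0 ≤ l_f ≤ n_f−1 = 3, the allowed l_f values are {2}.
For l_f = 2: m_f ∈ {m_i−1, m_i, m_i+1} ∩ [−2, 2] = {1, 2} → 2 states.
Total: 2.

2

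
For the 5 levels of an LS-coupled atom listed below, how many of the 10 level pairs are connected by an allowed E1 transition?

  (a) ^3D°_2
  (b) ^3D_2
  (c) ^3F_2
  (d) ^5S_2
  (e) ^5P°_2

(a)–(b): allowed.
(a)–(c): allowed.
(a)–(d): forbidden (ΔS, ΔL).
(a)–(e): forbidden (parity, ΔS).
(b)–(c): forbidden (parity).
(b)–(d): forbidden (parity, ΔS, ΔL).
(b)–(e): forbidden (ΔS).
(c)–(d): forbidden (parity, ΔS, ΔL).
(c)–(e): forbidden (ΔS, ΔL).
(d)–(e): allowed.
Allowed pairs: 3 of 10.

3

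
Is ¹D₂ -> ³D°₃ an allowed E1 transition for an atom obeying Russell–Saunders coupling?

Initial level: S=0, L=2, J=2, parity even. Final level: S=1, L=2, J=3, parity odd.
ΔS = 0: S: 0 → 1 — fails.
ΔJ = 0, ±1 (not J=0↔0): J: 2 → 3, ΔJ = +1 — ok.
Parity must change: even → odd — ok.
ΔL = 0, ±1 (not L=0↔0): L: 2 → 2, ΔL = +0 — ok.
Rule(s) violated: ΔS.

forbidden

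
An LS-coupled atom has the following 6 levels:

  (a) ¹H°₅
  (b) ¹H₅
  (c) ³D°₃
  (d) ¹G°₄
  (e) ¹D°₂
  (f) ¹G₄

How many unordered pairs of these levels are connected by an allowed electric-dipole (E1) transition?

4

(a)–(b): allowed.
(a)–(c): forbidden (parity, ΔS, ΔL, ΔJ).
(a)–(d): forbidden (parity).
(a)–(e): forbidden (parity, ΔL, ΔJ).
(a)–(f): allowed.
(b)–(c): forbidden (ΔS, ΔL, ΔJ).
(b)–(d): allowed.
(b)–(e): forbidden (ΔL, ΔJ).
(b)–(f): forbidden (parity).
(c)–(d): forbidden (parity, ΔS, ΔL).
(c)–(e): forbidden (parity, ΔS).
(c)–(f): forbidden (ΔS, ΔL).
(d)–(e): forbidden (parity, ΔL, ΔJ).
(d)–(f): allowed.
(e)–(f): forbidden (ΔL, ΔJ).
Allowed pairs: 4 of 15.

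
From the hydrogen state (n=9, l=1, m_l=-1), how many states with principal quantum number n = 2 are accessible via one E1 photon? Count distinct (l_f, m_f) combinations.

E1 requires Δl = ±1, so l_f ∈ {0, 2}; with 0 ≤ l_f ≤ n_f−1 = 1, the allowed l_f values are {0}.
For l_f = 0: m_f ∈ {m_i−1, m_i, m_i+1} ∩ [−0, 0] = {0} → 1 state.
Total: 1.

1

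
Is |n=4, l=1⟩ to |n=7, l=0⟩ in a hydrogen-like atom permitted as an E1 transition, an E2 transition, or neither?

E1

Δl = 0 − 1 = -1; l_i + l_f = 1.
E1 (Δl = ±1): satisfied.
E2 (Δl = 0,±2, l_i+l_f ≥ 2): not satisfied.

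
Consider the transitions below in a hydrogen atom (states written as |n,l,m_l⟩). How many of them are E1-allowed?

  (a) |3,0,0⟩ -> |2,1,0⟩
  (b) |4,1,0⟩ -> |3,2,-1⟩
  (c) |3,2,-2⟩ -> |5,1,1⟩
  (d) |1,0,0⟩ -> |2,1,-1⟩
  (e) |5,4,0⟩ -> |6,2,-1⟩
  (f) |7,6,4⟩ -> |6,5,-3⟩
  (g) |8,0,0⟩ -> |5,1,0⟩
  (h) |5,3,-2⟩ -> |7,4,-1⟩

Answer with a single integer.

5

(a) allowed
(b) allowed
(c) forbidden — Δm_l = +3 (E1 requires Δm_l = 0, ±1)
(d) allowed
(e) forbidden — Δl = -2 (E1 requires Δl = ±1)
(f) forbidden — Δm_l = -7 (E1 requires Δm_l = 0, ±1)
(g) allowed
(h) allowed
Total allowed: 5 of 8.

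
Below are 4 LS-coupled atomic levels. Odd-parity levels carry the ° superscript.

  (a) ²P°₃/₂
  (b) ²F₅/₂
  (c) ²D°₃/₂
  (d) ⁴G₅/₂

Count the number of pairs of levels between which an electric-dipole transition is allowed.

1

(a)–(b): forbidden (ΔL).
(a)–(c): forbidden (parity).
(a)–(d): forbidden (ΔS, ΔL).
(b)–(c): allowed.
(b)–(d): forbidden (parity, ΔS).
(c)–(d): forbidden (ΔS, ΔL).
Allowed pairs: 1 of 6.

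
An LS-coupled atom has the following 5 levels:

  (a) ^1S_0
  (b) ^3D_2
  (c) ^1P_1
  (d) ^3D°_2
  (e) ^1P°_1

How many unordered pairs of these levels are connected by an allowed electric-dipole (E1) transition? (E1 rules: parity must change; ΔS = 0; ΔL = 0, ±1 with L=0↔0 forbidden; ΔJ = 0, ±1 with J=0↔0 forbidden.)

3

(a)–(b): forbidden (parity, ΔS, ΔL, ΔJ).
(a)–(c): forbidden (parity).
(a)–(d): forbidden (ΔS, ΔL, ΔJ).
(a)–(e): allowed.
(b)–(c): forbidden (parity, ΔS).
(b)–(d): allowed.
(b)–(e): forbidden (ΔS).
(c)–(d): forbidden (ΔS).
(c)–(e): allowed.
(d)–(e): forbidden (parity, ΔS).
Allowed pairs: 3 of 10.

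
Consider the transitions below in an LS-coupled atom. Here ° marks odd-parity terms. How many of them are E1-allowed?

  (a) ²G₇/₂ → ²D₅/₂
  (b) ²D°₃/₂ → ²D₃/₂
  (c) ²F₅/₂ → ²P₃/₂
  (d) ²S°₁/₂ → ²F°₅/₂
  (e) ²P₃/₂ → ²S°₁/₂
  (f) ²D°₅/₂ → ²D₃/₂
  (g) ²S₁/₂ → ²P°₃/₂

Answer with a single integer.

(a) forbidden (parity, ΔL fail)
(b) allowed
(c) forbidden (parity, ΔL fail)
(d) forbidden (parity, ΔL, ΔJ fail)
(e) allowed
(f) allowed
(g) allowed
Total allowed: 4 of 7.

4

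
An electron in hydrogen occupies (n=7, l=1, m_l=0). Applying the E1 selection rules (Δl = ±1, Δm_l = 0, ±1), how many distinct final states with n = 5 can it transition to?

4

E1 requires Δl = ±1, so l_f ∈ {0, 2}; with 0 ≤ l_f ≤ n_f−1 = 4, the allowed l_f values are {0, 2}.
For l_f = 0: m_f ∈ {m_i−1, m_i, m_i+1} ∩ [−0, 0] = {0} → 1 state.
For l_f = 2: m_f ∈ {m_i−1, m_i, m_i+1} ∩ [−2, 2] = {-1, 0, 1} → 3 states.
Total: 4.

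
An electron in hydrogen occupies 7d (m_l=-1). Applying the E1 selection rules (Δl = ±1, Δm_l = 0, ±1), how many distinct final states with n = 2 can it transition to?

2

E1 requires Δl = ±1, so l_f ∈ {1, 3}; with 0 ≤ l_f ≤ n_f−1 = 1, the allowed l_f values are {1}.
For l_f = 1: m_f ∈ {m_i−1, m_i, m_i+1} ∩ [−1, 1] = {-1, 0} → 2 states.
Total: 2.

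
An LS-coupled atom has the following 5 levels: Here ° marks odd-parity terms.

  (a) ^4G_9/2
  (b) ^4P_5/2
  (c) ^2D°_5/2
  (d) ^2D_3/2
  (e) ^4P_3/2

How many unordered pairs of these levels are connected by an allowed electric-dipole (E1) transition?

1

(a)–(b): forbidden (parity, ΔL, ΔJ).
(a)–(c): forbidden (ΔS, ΔL, ΔJ).
(a)–(d): forbidden (parity, ΔS, ΔL, ΔJ).
(a)–(e): forbidden (parity, ΔL, ΔJ).
(b)–(c): forbidden (ΔS).
(b)–(d): forbidden (parity, ΔS).
(b)–(e): forbidden (parity).
(c)–(d): allowed.
(c)–(e): forbidden (ΔS).
(d)–(e): forbidden (parity, ΔS).
Allowed pairs: 1 of 10.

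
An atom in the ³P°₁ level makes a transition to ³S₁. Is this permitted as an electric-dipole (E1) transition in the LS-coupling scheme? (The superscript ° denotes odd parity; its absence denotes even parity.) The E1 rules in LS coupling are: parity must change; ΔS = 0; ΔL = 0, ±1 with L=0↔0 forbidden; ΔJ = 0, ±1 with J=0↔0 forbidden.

Reading off the term symbols: S 1→1, L 1→0, J 1→1, parity odd→even.
Parity must change: odd → even — passes.
ΔS = 0: S: 1 → 1 — passes.
ΔL = 0, ±1 (not L=0↔0): L: 1 → 0, ΔL = -1 — passes.
ΔJ = 0, ±1 (not J=0↔0): J: 1 → 1, ΔJ = +0 — passes.
All four E1 rules are satisfied.

allowed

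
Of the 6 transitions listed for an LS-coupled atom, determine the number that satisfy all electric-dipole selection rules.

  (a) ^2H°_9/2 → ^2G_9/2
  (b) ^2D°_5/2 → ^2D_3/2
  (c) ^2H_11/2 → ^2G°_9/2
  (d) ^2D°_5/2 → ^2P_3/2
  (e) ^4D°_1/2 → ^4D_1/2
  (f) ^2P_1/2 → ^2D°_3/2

(a) allowed
(b) allowed
(c) allowed
(d) allowed
(e) allowed
(f) allowed
Total allowed: 6 of 6.

6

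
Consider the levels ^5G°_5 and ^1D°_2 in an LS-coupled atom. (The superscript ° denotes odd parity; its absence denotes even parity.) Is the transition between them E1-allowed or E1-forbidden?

Parity must change: odd → odd — fails.
ΔL = 0, ±1 (not L=0↔0): L: 4 → 2, ΔL = -2 — fails.
ΔJ = 0, ±1 (not J=0↔0): J: 5 → 2, ΔJ = -3 — fails.
ΔS = 0: S: 2 → 0 — fails.
Rule(s) violated: parity, ΔS, ΔL, ΔJ.

forbidden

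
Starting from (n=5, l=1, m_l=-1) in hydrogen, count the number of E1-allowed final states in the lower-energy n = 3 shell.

E1 requires Δl = ±1, so l_f ∈ {0, 2}; with 0 ≤ l_f ≤ n_f−1 = 2, the allowed l_f values are {0, 2}.
For l_f = 0: m_f ∈ {m_i−1, m_i, m_i+1} ∩ [−0, 0] = {0} → 1 state.
For l_f = 2: m_f ∈ {m_i−1, m_i, m_i+1} ∩ [−2, 2] = {-2, -1, 0} → 3 states.
Total: 4.

4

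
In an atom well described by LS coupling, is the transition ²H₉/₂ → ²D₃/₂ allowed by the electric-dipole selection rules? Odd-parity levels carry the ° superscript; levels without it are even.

Parity must change: even → even — fails.
ΔS = 0: S: 1/2 → 1/2 — ok.
ΔL = 0, ±1 (not L=0↔0): L: 5 → 2, ΔL = -3 — fails.
ΔJ = 0, ±1 (not J=0↔0): J: 9/2 → 3/2, ΔJ = -3 — fails.
Rule(s) violated: parity, ΔL, ΔJ.

forbidden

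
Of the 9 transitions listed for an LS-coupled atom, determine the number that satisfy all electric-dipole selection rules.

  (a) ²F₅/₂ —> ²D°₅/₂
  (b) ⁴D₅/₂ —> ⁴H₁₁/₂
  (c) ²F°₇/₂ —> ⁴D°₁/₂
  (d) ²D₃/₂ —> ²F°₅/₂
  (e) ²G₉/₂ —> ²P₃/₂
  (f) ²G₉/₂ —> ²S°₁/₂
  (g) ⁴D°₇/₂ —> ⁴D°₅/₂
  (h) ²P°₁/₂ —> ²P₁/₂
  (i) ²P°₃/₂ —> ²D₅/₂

4

(a) allowed
(b) forbidden (parity, ΔL, ΔJ fail)
(c) forbidden (parity, ΔS, ΔJ fail)
(d) allowed
(e) forbidden (parity, ΔL, ΔJ fail)
(f) forbidden (ΔL, ΔJ fail)
(g) forbidden (parity fails)
(h) allowed
(i) allowed
Total allowed: 4 of 9.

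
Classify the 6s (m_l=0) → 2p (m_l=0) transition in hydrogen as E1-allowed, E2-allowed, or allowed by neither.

Δl = 1 − 0 = +1; l_i + l_f = 1.
Δm_l = +0.
E1 (Δl = ±1, |Δm_l| ≤ 1): satisfied.
E2 (Δl = 0,±2, l_i+l_f ≥ 2, |Δm_l| ≤ 2): not satisfied.

E1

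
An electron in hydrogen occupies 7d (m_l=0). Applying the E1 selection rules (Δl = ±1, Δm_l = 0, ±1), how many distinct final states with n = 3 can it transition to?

E1 requires Δl = ±1, so l_f ∈ {1, 3}; with 0 ≤ l_f ≤ n_f−1 = 2, the allowed l_f values are {1}.
For l_f = 1: m_f ∈ {m_i−1, m_i, m_i+1} ∩ [−1, 1] = {-1, 0, 1} → 3 states.
Total: 3.

3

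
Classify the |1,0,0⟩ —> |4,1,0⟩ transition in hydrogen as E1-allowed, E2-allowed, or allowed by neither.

Δl = 1 − 0 = +1; l_i + l_f = 1.
Δm_l = +0.
E1 (Δl = ±1, |Δm_l| ≤ 1): satisfied.
E2 (Δl = 0,±2, l_i+l_f ≥ 2, |Δm_l| ≤ 2): not satisfied.

E1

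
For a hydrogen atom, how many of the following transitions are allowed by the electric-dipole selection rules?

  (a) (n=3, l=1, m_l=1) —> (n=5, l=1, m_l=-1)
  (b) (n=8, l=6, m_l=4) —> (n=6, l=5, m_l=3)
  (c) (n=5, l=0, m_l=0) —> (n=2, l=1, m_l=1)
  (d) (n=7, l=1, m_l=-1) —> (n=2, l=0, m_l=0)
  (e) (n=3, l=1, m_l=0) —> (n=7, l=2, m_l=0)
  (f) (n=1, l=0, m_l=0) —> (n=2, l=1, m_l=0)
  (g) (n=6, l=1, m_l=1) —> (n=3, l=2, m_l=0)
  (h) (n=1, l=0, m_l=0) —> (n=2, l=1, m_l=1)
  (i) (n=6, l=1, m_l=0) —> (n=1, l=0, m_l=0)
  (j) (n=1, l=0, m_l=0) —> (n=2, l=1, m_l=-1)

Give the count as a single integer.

(a) forbidden — Δl = +0 (E1 requires Δl = ±1); Δm_l = -2 (E1 requires Δm_l = 0, ±1)
(b) allowed
(c) allowed
(d) allowed
(e) allowed
(f) allowed
(g) allowed
(h) allowed
(i) allowed
(j) allowed
Total allowed: 9 of 10.

9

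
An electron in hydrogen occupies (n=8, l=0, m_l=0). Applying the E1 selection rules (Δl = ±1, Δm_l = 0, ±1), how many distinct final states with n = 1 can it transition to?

E1 requires l_f ∈ {-1, 1}, but neither lies in [0, 0], so no final state is reachable.
Total: 0.

0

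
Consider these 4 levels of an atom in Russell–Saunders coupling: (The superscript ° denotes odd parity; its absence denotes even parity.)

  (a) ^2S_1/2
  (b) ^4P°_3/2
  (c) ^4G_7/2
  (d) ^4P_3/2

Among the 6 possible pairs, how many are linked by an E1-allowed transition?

(a)–(b): forbidden (ΔS).
(a)–(c): forbidden (parity, ΔS, ΔL, ΔJ).
(a)–(d): forbidden (parity, ΔS).
(b)–(c): forbidden (ΔL, ΔJ).
(b)–(d): allowed.
(c)–(d): forbidden (parity, ΔL, ΔJ).
Allowed pairs: 1 of 6.

1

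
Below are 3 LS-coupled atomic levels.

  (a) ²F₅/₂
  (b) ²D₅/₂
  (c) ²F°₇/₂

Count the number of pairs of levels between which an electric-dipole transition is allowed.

(a)–(b): forbidden (parity).
(a)–(c): allowed.
(b)–(c): allowed.
Allowed pairs: 2 of 3.

2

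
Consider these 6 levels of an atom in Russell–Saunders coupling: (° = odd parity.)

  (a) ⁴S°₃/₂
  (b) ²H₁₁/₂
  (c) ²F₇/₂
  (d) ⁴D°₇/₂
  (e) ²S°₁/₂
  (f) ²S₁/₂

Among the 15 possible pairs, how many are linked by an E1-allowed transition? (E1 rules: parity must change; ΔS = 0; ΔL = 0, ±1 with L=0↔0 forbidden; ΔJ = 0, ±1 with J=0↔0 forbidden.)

(a)–(b): forbidden (ΔS, ΔL, ΔJ).
(a)–(c): forbidden (ΔS, ΔL, ΔJ).
(a)–(d): forbidden (parity, ΔL, ΔJ).
(a)–(e): forbidden (parity, ΔS, ΔL).
(a)–(f): forbidden (ΔS, ΔL).
(b)–(c): forbidden (parity, ΔL, ΔJ).
(b)–(d): forbidden (ΔS, ΔL, ΔJ).
(b)–(e): forbidden (ΔL, ΔJ).
(b)–(f): forbidden (parity, ΔL, ΔJ).
(c)–(d): forbidden (ΔS).
(c)–(e): forbidden (ΔL, ΔJ).
(c)–(f): forbidden (parity, ΔL, ΔJ).
(d)–(e): forbidden (parity, ΔS, ΔL, ΔJ).
(d)–(f): forbidden (ΔS, ΔL, ΔJ).
(e)–(f): forbidden (ΔL).
Allowed pairs: 0 of 15.

0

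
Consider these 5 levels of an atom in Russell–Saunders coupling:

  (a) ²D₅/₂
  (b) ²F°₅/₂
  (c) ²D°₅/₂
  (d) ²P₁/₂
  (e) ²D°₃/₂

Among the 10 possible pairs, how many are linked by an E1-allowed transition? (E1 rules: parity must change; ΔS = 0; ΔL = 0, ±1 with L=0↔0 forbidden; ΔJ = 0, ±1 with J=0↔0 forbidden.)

4

(a)–(b): allowed.
(a)–(c): allowed.
(a)–(d): forbidden (parity, ΔJ).
(a)–(e): allowed.
(b)–(c): forbidden (parity).
(b)–(d): forbidden (ΔL, ΔJ).
(b)–(e): forbidden (parity).
(c)–(d): forbidden (ΔJ).
(c)–(e): forbidden (parity).
(d)–(e): allowed.
Allowed pairs: 4 of 10.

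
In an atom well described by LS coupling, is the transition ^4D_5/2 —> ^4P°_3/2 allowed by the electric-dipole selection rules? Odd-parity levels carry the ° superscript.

Parity must change: even → odd — ✓.
ΔS = 0: S: 3/2 → 3/2 — ✓.
ΔL = 0, ±1 (not L=0↔0): L: 2 → 1, ΔL = -1 — ✓.
ΔJ = 0, ±1 (not J=0↔0): J: 5/2 → 3/2, ΔJ = -1 — ✓.
All four E1 rules are satisfied.

allowed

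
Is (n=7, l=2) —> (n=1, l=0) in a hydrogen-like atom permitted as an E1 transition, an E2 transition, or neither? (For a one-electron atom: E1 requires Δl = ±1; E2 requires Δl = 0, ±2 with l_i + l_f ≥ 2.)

E2

Δl = 0 − 2 = -2; l_i + l_f = 2.
E1 (Δl = ±1): not satisfied.
E2 (Δl = 0,±2, l_i+l_f ≥ 2): satisfied.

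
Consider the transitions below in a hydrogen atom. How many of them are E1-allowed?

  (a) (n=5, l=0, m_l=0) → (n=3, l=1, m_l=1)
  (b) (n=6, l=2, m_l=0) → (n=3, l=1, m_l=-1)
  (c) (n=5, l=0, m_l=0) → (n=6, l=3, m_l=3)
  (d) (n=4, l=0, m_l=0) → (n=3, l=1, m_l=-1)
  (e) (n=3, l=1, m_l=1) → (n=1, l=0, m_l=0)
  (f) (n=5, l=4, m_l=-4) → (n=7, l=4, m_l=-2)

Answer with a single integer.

(a) allowed
(b) allowed
(c) forbidden — Δl = +3 (E1 requires Δl = ±1); Δm_l = +3 (E1 requires Δm_l = 0, ±1)
(d) allowed
(e) allowed
(f) forbidden — Δl = +0 (E1 requires Δl = ±1); Δm_l = +2 (E1 requires Δm_l = 0, ±1)
Total allowed: 4 of 6.

4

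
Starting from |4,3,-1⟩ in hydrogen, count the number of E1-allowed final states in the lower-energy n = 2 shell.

E1 requires l_f ∈ {2, 4}, but neither lies in [0, 1], so no final state is reachable.
Total: 0.

0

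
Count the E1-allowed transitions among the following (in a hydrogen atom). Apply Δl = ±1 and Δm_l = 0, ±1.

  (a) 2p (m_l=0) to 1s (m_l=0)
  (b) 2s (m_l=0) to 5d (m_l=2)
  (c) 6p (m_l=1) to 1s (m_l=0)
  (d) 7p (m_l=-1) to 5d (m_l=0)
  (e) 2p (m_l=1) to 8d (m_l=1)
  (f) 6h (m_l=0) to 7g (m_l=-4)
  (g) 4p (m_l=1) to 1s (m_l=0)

(a) allowed
(b) forbidden — Δl = +2 (E1 requires Δl = ±1); Δm_l = +2 (E1 requires Δm_l = 0, ±1)
(c) allowed
(d) allowed
(e) allowed
(f) forbidden — Δm_l = -4 (E1 requires Δm_l = 0, ±1)
(g) allowed
Total allowed: 5 of 7.

5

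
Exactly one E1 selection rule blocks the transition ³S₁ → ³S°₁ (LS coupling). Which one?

Reading off the term symbols: S 1→1, L 0→0, J 1→1, parity even→odd.
ΔL = 0, ±1 (not L=0↔0): L: 0 → 0, ΔL = +0 — fails.
ΔS = 0: S: 1 → 1 — ok.
Parity must change: even → odd — ok.
ΔJ = 0, ±1 (not J=0↔0): J: 1 → 1, ΔJ = +0 — ok.

the L=0 ↔ L=0 exclusion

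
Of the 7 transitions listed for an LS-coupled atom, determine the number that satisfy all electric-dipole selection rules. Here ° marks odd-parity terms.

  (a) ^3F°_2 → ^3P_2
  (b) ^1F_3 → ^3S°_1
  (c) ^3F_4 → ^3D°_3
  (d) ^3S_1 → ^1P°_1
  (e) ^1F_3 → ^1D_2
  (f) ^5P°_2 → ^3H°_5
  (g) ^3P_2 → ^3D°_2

(a) forbidden (ΔL fails)
(b) forbidden (ΔS, ΔL, ΔJ fail)
(c) allowed
(d) forbidden (ΔS fails)
(e) forbidden (parity fails)
(f) forbidden (parity, ΔS, ΔL, ΔJ fail)
(g) allowed
Total allowed: 2 of 7.

2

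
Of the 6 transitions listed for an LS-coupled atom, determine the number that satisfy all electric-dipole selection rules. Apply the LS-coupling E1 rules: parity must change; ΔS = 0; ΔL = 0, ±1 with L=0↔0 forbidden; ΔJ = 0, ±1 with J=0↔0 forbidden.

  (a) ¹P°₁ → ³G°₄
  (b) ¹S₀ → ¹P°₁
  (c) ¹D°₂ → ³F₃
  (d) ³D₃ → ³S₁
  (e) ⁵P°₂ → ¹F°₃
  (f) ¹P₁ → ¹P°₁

(a) forbidden (parity, ΔS, ΔL, ΔJ fail)
(b) allowed
(c) forbidden (ΔS fails)
(d) forbidden (parity, ΔL, ΔJ fail)
(e) forbidden (parity, ΔS, ΔL fail)
(f) allowed
Total allowed: 2 of 6.

2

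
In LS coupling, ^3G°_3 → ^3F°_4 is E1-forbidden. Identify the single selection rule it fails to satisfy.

Initial level: S=1, L=4, J=3, parity odd. Final level: S=1, L=3, J=4, parity odd.
Parity must change: odd → odd — fails.
ΔS = 0: S: 1 → 1 — ok.
ΔL = 0, ±1 (not L=0↔0): L: 4 → 3, ΔL = -1 — ok.
ΔJ = 0, ±1 (not J=0↔0): J: 3 → 4, ΔJ = +1 — ok.

parity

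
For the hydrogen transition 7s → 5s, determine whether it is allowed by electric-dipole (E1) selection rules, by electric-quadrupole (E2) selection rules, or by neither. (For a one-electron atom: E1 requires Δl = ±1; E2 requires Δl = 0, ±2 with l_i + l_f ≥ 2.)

neither

Δl = 0 − 0 = +0; l_i + l_f = 0.
E1 (Δl = ±1): not satisfied.
E2 (Δl = 0,±2, l_i+l_f ≥ 2): not satisfied.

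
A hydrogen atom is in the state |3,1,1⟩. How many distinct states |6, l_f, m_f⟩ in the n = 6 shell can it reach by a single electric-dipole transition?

E1 requires Δl = ±1, so l_f ∈ {0, 2}; with 0 ≤ l_f ≤ n_f−1 = 5, the allowed l_f values are {0, 2}.
For l_f = 0: m_f ∈ {m_i−1, m_i, m_i+1} ∩ [−0, 0] = {0} → 1 state.
For l_f = 2: m_f ∈ {m_i−1, m_i, m_i+1} ∩ [−2, 2] = {0, 1, 2} → 3 states.
Total: 4.

4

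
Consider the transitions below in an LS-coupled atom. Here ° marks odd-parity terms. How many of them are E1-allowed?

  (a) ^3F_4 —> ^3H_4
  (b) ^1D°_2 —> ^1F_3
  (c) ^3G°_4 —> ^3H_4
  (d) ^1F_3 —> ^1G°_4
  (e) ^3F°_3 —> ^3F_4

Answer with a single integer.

(a) forbidden (parity, ΔL fail)
(b) allowed
(c) allowed
(d) allowed
(e) allowed
Total allowed: 4 of 5.

4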